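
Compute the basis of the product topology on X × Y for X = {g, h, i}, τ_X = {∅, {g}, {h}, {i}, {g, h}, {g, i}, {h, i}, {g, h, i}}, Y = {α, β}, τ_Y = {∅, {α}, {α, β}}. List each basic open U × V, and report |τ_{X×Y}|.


Basis B = {∅ × ∅, {g} × {α}, {h} × {α}, {i} × {α}, {g} × {α, β}, {g, h} × {α}, {g, i} × {α}, {h} × {α, β}, {h, i} × {α}, {i} × {α, β}, {g, h, i} × {α}, {g, h} × {α, β}, {g, i} × {α, β}, {h, i} × {α, β}, {g, h, i} × {α, β}}; |τ_{X×Y}| = 27.

Enumerate products U × V with U ∈ τ_X, V ∈ τ_Y (deduplicated):
  ∅ × ∅ = {} (∅)
  {g} × {α} = {(g,α)}
  {h} × {α} = {(h,α)}
  {i} × {α} = {(i,α)}
  {g} × {α, β} = {(g,α), (g,β)}
  {g, h} × {α} = {(g,α), (h,α)}
  {g, i} × {α} = {(g,α), (i,α)}
  {h} × {α, β} = {(h,α), (h,β)}
  {h, i} × {α} = {(h,α), (i,α)}
  {i} × {α, β} = {(i,α), (i,β)}
  {g, h, i} × {α} = {(g,α), (h,α), (i,α)}
  {g, h} × {α, β} = {(g,α), (g,β), (h,α), (h,β)}
  {g, i} × {α, β} = {(g,α), (g,β), (i,α), (i,β)}
  {h, i} × {α, β} = {(h,α), (h,β), (i,α), (i,β)}
  {g, h, i} × {α, β} = {(g,α), (g,β), (h,α), (h,β), (i,α), (i,β)}
These 15 distinct sets form the basis B.
Close under arbitrary unions to get τ_{X×Y}; counting gives |τ_{X×Y}| = 27.


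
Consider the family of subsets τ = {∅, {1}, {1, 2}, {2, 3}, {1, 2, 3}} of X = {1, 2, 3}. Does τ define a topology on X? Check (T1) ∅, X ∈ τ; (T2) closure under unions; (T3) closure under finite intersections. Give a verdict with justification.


τ is NOT a topology on X.

Axiom (T1): ∅ ∈ τ? Yes; X ∈ τ? Yes.
Axiom (T2/T3): check pairwise unions and intersections of members of τ.
Counterexample for (T3): {1, 2} ∩ {2, 3} = {2} ∉ τ. Therefore τ is NOT a topology.


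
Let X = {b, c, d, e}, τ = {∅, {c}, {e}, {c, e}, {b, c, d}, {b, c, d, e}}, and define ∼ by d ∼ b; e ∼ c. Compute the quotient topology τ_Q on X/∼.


X/∼ = {[b=d], [c=e]}; |τ_Q| = 3.

Equivalence classes: [b=d], [c=e].
Quotient map π: X → X/∼ sends b ↦ [b=d], c ↦ [c=e], d ↦ [b=d], e ↦ [c=e].
For each subset V ⊆ X/∼, compute π^{-1}(V) ⊆ X and check whether π^{-1}(V) ∈ τ. V is open in τ_Q iff π^{-1}(V) ∈ τ.
  V = {}: π^{-1}(V) = ∅ ∈ τ ✓.
  V = {[b=d]}: π^{-1}(V) = {b, d} ∉ τ ✗.
  V = {[c=e]}: π^{-1}(V) = {c, e} ∈ τ ✓.
  V = {[b=d], [c=e]}: π^{-1}(V) = {b, c, d, e} ∈ τ ✓.
Open sets in the quotient: τ_Q = {{}, {[c=e]}, {[b=d], [c=e]}} (3 elements).


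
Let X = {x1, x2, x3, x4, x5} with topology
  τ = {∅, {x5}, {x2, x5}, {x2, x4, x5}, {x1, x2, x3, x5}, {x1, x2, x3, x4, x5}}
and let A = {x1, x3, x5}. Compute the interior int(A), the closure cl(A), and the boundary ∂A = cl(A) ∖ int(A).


int(A) = {x5}, cl(A) = {x1, x2, x3, x4, x5}, ∂A = {x1, x2, x3, x4}.

Closed sets in (X, τ) are complements of opens:
  closed(X, τ) = {∅, {x4}, {x1, x3}, {x1, x3, x4}, {x1, x2, x3, x4}, {x1, x2, x3, x4, x5}}.
int(A) = ⋃ {U ∈ τ : U ⊆ A}. Opens contained in A: ∅, {x5}.
Taking the union of these: int(A) = {x5}.
cl(A) = ⋂ {C closed : A ⊆ C}. Closed sets containing A: {x1, x2, x3, x4, x5}.
Intersecting these: cl(A) = {x1, x2, x3, x4, x5}.
∂A = cl(A) ∖ int(A) = {x1, x2, x3, x4, x5} ∖ {x5} = {x1, x2, x3, x4}.


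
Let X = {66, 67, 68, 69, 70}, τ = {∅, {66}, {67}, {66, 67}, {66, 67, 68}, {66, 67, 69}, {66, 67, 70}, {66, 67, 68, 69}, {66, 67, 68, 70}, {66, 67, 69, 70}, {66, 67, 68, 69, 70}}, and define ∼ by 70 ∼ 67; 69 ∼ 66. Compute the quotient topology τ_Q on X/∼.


X/∼ = {[66=69], [67=70], [68]}; |τ_Q| = 3.

Equivalence classes: [66=69], [67=70], [68].
Quotient map π: X → X/∼ sends 66 ↦ [66=69], 67 ↦ [67=70], 68 ↦ [68], 69 ↦ [66=69], 70 ↦ [67=70].
For each subset V ⊆ X/∼, compute π^{-1}(V) ⊆ X and check whether π^{-1}(V) ∈ τ. V is open in τ_Q iff π^{-1}(V) ∈ τ.
  V = {}: π^{-1}(V) = ∅ ∈ τ ✓.
  V = {[66=69]}: π^{-1}(V) = {66, 69} ∉ τ ✗.
  V = {[67=70]}: π^{-1}(V) = {67, 70} ∉ τ ✗.
  V = {[66=69], [67=70]}: π^{-1}(V) = {66, 67, 69, 70} ∈ τ ✓.
  V = {[68]}: π^{-1}(V) = {68} ∉ τ ✗.
  V = {[66=69], [68]}: π^{-1}(V) = {66, 68, 69} ∉ τ ✗.
  V = {[67=70], [68]}: π^{-1}(V) = {67, 68, 70} ∉ τ ✗.
  V = {[66=69], [67=70], [68]}: π^{-1}(V) = {66, 67, 68, 69, 70} ∈ τ ✓.
Open sets in the quotient: τ_Q = {{}, {[66=69], [67=70]}, {[66=69], [67=70], [68]}} (3 elements).


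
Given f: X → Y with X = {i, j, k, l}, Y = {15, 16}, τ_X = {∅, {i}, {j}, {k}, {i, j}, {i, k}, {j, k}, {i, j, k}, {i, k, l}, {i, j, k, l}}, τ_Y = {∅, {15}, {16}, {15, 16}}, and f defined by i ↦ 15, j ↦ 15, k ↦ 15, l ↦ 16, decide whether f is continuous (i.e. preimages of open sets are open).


f is NOT continuous.

Compute f^{-1}(U) for each U ∈ τ_Y:
  U = ∅: f^{-1}(U) = ∅ ∈ τ_X ✓.
  U = {15}: f^{-1}(U) = {i, j, k} ∈ τ_X ✓.
  U = {16}: f^{-1}(U) = {l} ∉ τ_X ✗.
  U = {15, 16}: f^{-1}(U) = {i, j, k, l} ∈ τ_X ✓.
Found U = {16} with f^{-1}(U) = {l} not in τ_X. Therefore f is NOT continuous.


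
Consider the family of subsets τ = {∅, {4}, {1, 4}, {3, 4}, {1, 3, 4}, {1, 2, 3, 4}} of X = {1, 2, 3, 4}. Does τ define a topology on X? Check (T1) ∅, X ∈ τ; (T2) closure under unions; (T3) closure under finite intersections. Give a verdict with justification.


τ IS a topology on X.

Axiom (T1): ∅ ∈ τ? Yes; X ∈ τ? Yes.
Axiom (T2/T3): check pairwise unions and intersections of members of τ.
All pairwise intersections and unions checked — each lies in τ. Therefore τ satisfies (T1), (T2), (T3): it IS a topology on X.


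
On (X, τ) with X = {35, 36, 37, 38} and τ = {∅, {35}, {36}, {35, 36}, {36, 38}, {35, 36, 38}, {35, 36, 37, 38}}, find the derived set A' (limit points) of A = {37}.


A' = ∅

For each x ∈ X, list the open sets U ∈ τ with x ∈ U, then check whether U ∩ (A ∖ {x}) ≠ ∅ for every such U.
  x = 35: open {35} ∋ x has {35} ∩ (A ∖ {35}) = ∅, so x is NOT a limit point.
  x = 36: open {36} ∋ x has {36} ∩ (A ∖ {36}) = ∅, so x is NOT a limit point.
  x = 37: open {35, 36, 37, 38} ∋ x has {35, 36, 37, 38} ∩ (A ∖ {37}) = ∅, so x is NOT a limit point.
  x = 38: open {36, 38} ∋ x has {36, 38} ∩ (A ∖ {38}) = ∅, so x is NOT a limit point.
Collecting: A' = ∅.


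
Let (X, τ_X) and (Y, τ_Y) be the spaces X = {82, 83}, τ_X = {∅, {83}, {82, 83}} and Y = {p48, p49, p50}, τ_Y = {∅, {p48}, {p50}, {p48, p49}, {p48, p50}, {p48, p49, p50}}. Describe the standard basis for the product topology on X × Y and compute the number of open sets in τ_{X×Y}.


Basis B = {∅ × ∅, {83} × {p48}, {83} × {p50}, {82, 83} × {p48}, {82, 83} × {p50}, {83} × {p48, p49}, {83} × {p48, p50}, {83} × {p48, p49, p50}, {82, 83} × {p48, p49}, {82, 83} × {p48, p50}, {82, 83} × {p48, p49, p50}}; |τ_{X×Y}| = 18.

Enumerate products U × V with U ∈ τ_X, V ∈ τ_Y (deduplicated):
  ∅ × ∅ = {} (∅)
  {83} × {p48} = {(83,p48)}
  {83} × {p50} = {(83,p50)}
  {82, 83} × {p48} = {(82,p48), (83,p48)}
  {82, 83} × {p50} = {(82,p50), (83,p50)}
  {83} × {p48, p49} = {(83,p48), (83,p49)}
  {83} × {p48, p50} = {(83,p48), (83,p50)}
  {83} × {p48, p49, p50} = {(83,p48), (83,p49), (83,p50)}
  {82, 83} × {p48, p49} = {(82,p48), (82,p49), (83,p48), (83,p49)}
  {82, 83} × {p48, p50} = {(82,p48), (82,p50), (83,p48), (83,p50)}
  {82, 83} × {p48, p49, p50} = {(82,p48), (82,p49), (82,p50), (83,p48), (83,p49), (83,p50)}
These 11 distinct sets form the basis B.
Close under arbitrary unions to get τ_{X×Y}; counting gives |τ_{X×Y}| = 18.


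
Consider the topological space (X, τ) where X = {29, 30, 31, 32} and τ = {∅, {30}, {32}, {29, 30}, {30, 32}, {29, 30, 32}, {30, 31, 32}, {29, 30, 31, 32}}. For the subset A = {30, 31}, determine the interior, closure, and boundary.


int(A) = {30}, cl(A) = {29, 30, 31}, ∂A = {29, 31}.

Closed sets in (X, τ) are complements of opens:
  closed(X, τ) = {∅, {29}, {31}, {29, 31}, {31, 32}, {29, 30, 31}, {29, 31, 32}, {29, 30, 31, 32}}.
int(A) = ⋃ {U ∈ τ : U ⊆ A}. Opens contained in A: ∅, {30}.
Taking the union of these: int(A) = {30}.
cl(A) = ⋂ {C closed : A ⊆ C}. Closed sets containing A: {29, 30, 31}, {29, 30, 31, 32}.
Intersecting these: cl(A) = {29, 30, 31}.
∂A = cl(A) ∖ int(A) = {29, 30, 31} ∖ {30} = {29, 31}.


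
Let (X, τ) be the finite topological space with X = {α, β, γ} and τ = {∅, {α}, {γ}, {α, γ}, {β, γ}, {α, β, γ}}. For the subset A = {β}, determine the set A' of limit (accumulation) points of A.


A' = ∅

For each x ∈ X, list the open sets U ∈ τ with x ∈ U, then check whether U ∩ (A ∖ {x}) ≠ ∅ for every such U.
  x = α: open {α} ∋ x has {α} ∩ (A ∖ {α}) = ∅, so x is NOT a limit point.
  x = β: open {β, γ} ∋ x has {β, γ} ∩ (A ∖ {β}) = ∅, so x is NOT a limit point.
  x = γ: open {γ} ∋ x has {γ} ∩ (A ∖ {γ}) = ∅, so x is NOT a limit point.
Collecting: A' = ∅.


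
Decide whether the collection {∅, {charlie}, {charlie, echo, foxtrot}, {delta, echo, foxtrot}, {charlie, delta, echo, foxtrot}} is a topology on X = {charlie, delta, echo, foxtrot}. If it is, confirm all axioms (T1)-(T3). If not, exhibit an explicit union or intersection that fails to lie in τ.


τ is NOT a topology on X.

Axiom (T1): ∅ ∈ τ? Yes; X ∈ τ? Yes.
Axiom (T2/T3): check pairwise unions and intersections of members of τ.
Counterexample for (T3): {charlie, echo, foxtrot} ∩ {delta, echo, foxtrot} = {echo, foxtrot} ∉ τ. Therefore τ is NOT a topology.


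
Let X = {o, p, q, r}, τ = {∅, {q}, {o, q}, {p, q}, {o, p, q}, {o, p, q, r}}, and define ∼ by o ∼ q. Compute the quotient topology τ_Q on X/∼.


X/∼ = {[o=q], [p], [r]}; |τ_Q| = 4.

Equivalence classes: [o=q], [p], [r].
Quotient map π: X → X/∼ sends o ↦ [o=q], p ↦ [p], q ↦ [o=q], r ↦ [r].
For each subset V ⊆ X/∼, compute π^{-1}(V) ⊆ X and check whether π^{-1}(V) ∈ τ. V is open in τ_Q iff π^{-1}(V) ∈ τ.
  V = {}: π^{-1}(V) = ∅ ∈ τ ✓.
  V = {[o=q]}: π^{-1}(V) = {o, q} ∈ τ ✓.
  V = {[p]}: π^{-1}(V) = {p} ∉ τ ✗.
  V = {[o=q], [p]}: π^{-1}(V) = {o, p, q} ∈ τ ✓.
  V = {[r]}: π^{-1}(V) = {r} ∉ τ ✗.
  V = {[o=q], [r]}: π^{-1}(V) = {o, q, r} ∉ τ ✗.
  V = {[p], [r]}: π^{-1}(V) = {p, r} ∉ τ ✗.
  V = {[o=q], [p], [r]}: π^{-1}(V) = {o, p, q, r} ∈ τ ✓.
Open sets in the quotient: τ_Q = {{}, {[o=q]}, {[o=q], [p]}, {[o=q], [p], [r]}} (4 elements).


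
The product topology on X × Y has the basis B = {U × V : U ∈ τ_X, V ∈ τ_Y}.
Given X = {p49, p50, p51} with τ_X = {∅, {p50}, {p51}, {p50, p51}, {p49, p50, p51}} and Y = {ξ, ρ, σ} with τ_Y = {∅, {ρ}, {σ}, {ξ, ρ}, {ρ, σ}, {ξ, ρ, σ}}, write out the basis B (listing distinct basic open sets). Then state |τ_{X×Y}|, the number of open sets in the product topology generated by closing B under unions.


Basis B = {∅ × ∅, {p50} × {ρ}, {p50} × {σ}, {p51} × {ρ}, {p51} × {σ}, {p50} × {ξ, ρ}, {p50} × {ρ, σ}, {p50, p51} × {ρ}, {p50, p51} × {σ}, {p51} × {ξ, ρ}, {p51} × {ρ, σ}, {p49, p50, p51} × {ρ}, {p49, p50, p51} × {σ}, {p50} × {ξ, ρ, σ}, {p51} × {ξ, ρ, σ}, {p50, p51} × {ξ, ρ}, {p50, p51} × {ρ, σ}, {p49, p50, p51} × {ξ, ρ}, {p49, p50, p51} × {ρ, σ}, {p50, p51} × {ξ, ρ, σ}, {p49, p50, p51} × {ξ, ρ, σ}}; |τ_{X×Y}| = 70.

Enumerate products U × V with U ∈ τ_X, V ∈ τ_Y (deduplicated):
  ∅ × ∅ = {} (∅)
  {p50} × {ρ} = {(p50,ρ)}
  {p50} × {σ} = {(p50,σ)}
  {p51} × {ρ} = {(p51,ρ)}
  {p51} × {σ} = {(p51,σ)}
  {p50} × {ξ, ρ} = {(p50,ξ), (p50,ρ)}
  {p50} × {ρ, σ} = {(p50,ρ), (p50,σ)}
  {p50, p51} × {ρ} = {(p50,ρ), (p51,ρ)}
  {p50, p51} × {σ} = {(p50,σ), (p51,σ)}
  {p51} × {ξ, ρ} = {(p51,ξ), (p51,ρ)}
  {p51} × {ρ, σ} = {(p51,ρ), (p51,σ)}
  {p49, p50, p51} × {ρ} = {(p49,ρ), (p50,ρ), (p51,ρ)}
  {p49, p50, p51} × {σ} = {(p49,σ), (p50,σ), (p51,σ)}
  {p50} × {ξ, ρ, σ} = {(p50,ξ), (p50,ρ), (p50,σ)}
  {p51} × {ξ, ρ, σ} = {(p51,ξ), (p51,ρ), (p51,σ)}
  {p50, p51} × {ξ, ρ} = {(p50,ξ), (p50,ρ), (p51,ξ), (p51,ρ)}
  {p50, p51} × {ρ, σ} = {(p50,ρ), (p50,σ), (p51,ρ), (p51,σ)}
  {p49, p50, p51} × {ξ, ρ} = {(p49,ξ), (p49,ρ), (p50,ξ), (p50,ρ), (p51,ξ), (p51,ρ)}
  {p49, p50, p51} × {ρ, σ} = {(p49,ρ), (p49,σ), (p50,ρ), (p50,σ), (p51,ρ), (p51,σ)}
  {p50, p51} × {ξ, ρ, σ} = {(p50,ξ), (p50,ρ), (p50,σ), (p51,ξ), (p51,ρ), (p51,σ)}
  {p49, p50, p51} × {ξ, ρ, σ} = {(p49,ξ), (p49,ρ), (p49,σ), (p50,ξ), (p50,ρ), (p50,σ), (p51,ξ), (p51,ρ), (p51,σ)}
These 21 distinct sets form the basis B.
Close under arbitrary unions to get τ_{X×Y}; counting gives |τ_{X×Y}| = 70.


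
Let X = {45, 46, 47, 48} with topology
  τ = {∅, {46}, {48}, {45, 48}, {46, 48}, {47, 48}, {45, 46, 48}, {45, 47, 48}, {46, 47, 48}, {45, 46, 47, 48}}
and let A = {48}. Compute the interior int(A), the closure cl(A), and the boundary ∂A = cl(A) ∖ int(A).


int(A) = {48}, cl(A) = {45, 47, 48}, ∂A = {45, 47}.

Closed sets in (X, τ) are complements of opens:
  closed(X, τ) = {∅, {45}, {46}, {47}, {45, 46}, {45, 47}, {46, 47}, {45, 46, 47}, {45, 47, 48}, {45, 46, 47, 48}}.
int(A) = ⋃ {U ∈ τ : U ⊆ A}. Opens contained in A: ∅, {48}.
Taking the union of these: int(A) = {48}.
cl(A) = ⋂ {C closed : A ⊆ C}. Closed sets containing A: {45, 47, 48}, {45, 46, 47, 48}.
Intersecting these: cl(A) = {45, 47, 48}.
∂A = cl(A) ∖ int(A) = {45, 47, 48} ∖ {48} = {45, 47}.


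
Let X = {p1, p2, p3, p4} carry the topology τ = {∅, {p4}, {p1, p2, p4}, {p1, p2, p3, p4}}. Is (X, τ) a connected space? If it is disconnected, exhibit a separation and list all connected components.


(X, τ) is connected.

Find clopen sets (U ∈ τ with X ∖ U ∈ τ):
  U = ∅, X ∖ U = {p1, p2, p3, p4} — both open, so U is clopen.
  U = {p1, p2, p3, p4}, X ∖ U = ∅ — both open, so U is clopen.
Only trivial clopens (∅ and X) exist, so (X, τ) is connected.
Compute connected components by grouping points that agree on all clopens:
  component: {p1, p2, p3, p4}


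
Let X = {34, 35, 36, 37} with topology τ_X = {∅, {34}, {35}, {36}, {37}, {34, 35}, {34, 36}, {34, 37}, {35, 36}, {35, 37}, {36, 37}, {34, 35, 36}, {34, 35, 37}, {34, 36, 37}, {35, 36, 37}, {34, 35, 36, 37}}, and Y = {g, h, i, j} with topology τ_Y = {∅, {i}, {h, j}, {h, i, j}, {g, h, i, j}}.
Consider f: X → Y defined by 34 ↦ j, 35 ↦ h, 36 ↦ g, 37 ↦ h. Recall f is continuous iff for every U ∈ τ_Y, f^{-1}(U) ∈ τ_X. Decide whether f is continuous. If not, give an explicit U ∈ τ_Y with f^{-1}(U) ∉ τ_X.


f IS continuous.

Compute f^{-1}(U) for each U ∈ τ_Y:
  U = ∅: f^{-1}(U) = ∅ ∈ τ_X ✓.
  U = {i}: f^{-1}(U) = ∅ ∈ τ_X ✓.
  U = {h, j}: f^{-1}(U) = {34, 35, 37} ∈ τ_X ✓.
  U = {h, i, j}: f^{-1}(U) = {34, 35, 37} ∈ τ_X ✓.
  U = {g, h, i, j}: f^{-1}(U) = {34, 35, 36, 37} ∈ τ_X ✓.
Every preimage lies in τ_X, so f IS continuous.


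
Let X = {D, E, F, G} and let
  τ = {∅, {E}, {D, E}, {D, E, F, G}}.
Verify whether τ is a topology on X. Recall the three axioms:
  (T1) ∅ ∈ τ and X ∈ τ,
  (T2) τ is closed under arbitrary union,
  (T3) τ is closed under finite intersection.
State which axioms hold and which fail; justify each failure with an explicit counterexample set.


τ IS a topology on X.

Axiom (T1): ∅ ∈ τ? Yes; X ∈ τ? Yes.
Axiom (T2/T3): check pairwise unions and intersections of members of τ.
All pairwise intersections and unions checked — each lies in τ. Therefore τ satisfies (T1), (T2), (T3): it IS a topology on X.


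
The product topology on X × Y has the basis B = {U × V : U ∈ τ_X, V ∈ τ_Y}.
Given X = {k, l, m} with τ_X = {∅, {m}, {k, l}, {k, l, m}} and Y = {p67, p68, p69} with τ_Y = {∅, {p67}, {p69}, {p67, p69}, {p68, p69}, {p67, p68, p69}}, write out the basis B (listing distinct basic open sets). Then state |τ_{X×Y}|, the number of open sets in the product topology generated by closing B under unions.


Basis B = {∅ × ∅, {m} × {p67}, {m} × {p69}, {k, l} × {p67}, {k, l} × {p69}, {m} × {p67, p69}, {m} × {p68, p69}, {k, l, m} × {p67}, {k, l, m} × {p69}, {m} × {p67, p68, p69}, {k, l} × {p67, p69}, {k, l} × {p68, p69}, {k, l} × {p67, p68, p69}, {k, l, m} × {p67, p69}, {k, l, m} × {p68, p69}, {k, l, m} × {p67, p68, p69}}; |τ_{X×Y}| = 36.

Enumerate products U × V with U ∈ τ_X, V ∈ τ_Y (deduplicated):
  ∅ × ∅ = {} (∅)
  {m} × {p67} = {(m,p67)}
  {m} × {p69} = {(m,p69)}
  {k, l} × {p67} = {(k,p67), (l,p67)}
  {k, l} × {p69} = {(k,p69), (l,p69)}
  {m} × {p67, p69} = {(m,p67), (m,p69)}
  {m} × {p68, p69} = {(m,p68), (m,p69)}
  {k, l, m} × {p67} = {(k,p67), (l,p67), (m,p67)}
  {k, l, m} × {p69} = {(k,p69), (l,p69), (m,p69)}
  {m} × {p67, p68, p69} = {(m,p67), (m,p68), (m,p69)}
  {k, l} × {p67, p69} = {(k,p67), (k,p69), (l,p67), (l,p69)}
  {k, l} × {p68, p69} = {(k,p68), (k,p69), (l,p68), (l,p69)}
  {k, l} × {p67, p68, p69} = {(k,p67), (k,p68), (k,p69), (l,p67), (l,p68), (l,p69)}
  {k, l, m} × {p67, p69} = {(k,p67), (k,p69), (l,p67), (l,p69), (m,p67), (m,p69)}
  {k, l, m} × {p68, p69} = {(k,p68), (k,p69), (l,p68), (l,p69), (m,p68), (m,p69)}
  {k, l, m} × {p67, p68, p69} = {(k,p67), (k,p68), (k,p69), (l,p67), (l,p68), (l,p69), (m,p67), (m,p68), (m,p69)}
These 16 distinct sets form the basis B.
Close under arbitrary unions to get τ_{X×Y}; counting gives |τ_{X×Y}| = 36.


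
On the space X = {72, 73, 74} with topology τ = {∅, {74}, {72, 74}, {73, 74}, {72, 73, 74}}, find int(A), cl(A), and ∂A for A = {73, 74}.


int(A) = {73, 74}, cl(A) = {72, 73, 74}, ∂A = {72}.

Closed sets in (X, τ) are complements of opens:
  closed(X, τ) = {∅, {72}, {73}, {72, 73}, {72, 73, 74}}.
int(A) = ⋃ {U ∈ τ : U ⊆ A}. Opens contained in A: ∅, {74}, {73, 74}.
Taking the union of these: int(A) = {73, 74}.
cl(A) = ⋂ {C closed : A ⊆ C}. Closed sets containing A: {72, 73, 74}.
Intersecting these: cl(A) = {72, 73, 74}.
∂A = cl(A) ∖ int(A) = {72, 73, 74} ∖ {73, 74} = {72}.


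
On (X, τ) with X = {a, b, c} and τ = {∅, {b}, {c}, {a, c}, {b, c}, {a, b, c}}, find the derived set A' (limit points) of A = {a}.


A' = ∅

For each x ∈ X, list the open sets U ∈ τ with x ∈ U, then check whether U ∩ (A ∖ {x}) ≠ ∅ for every such U.
  x = a: open {a, c} ∋ x has {a, c} ∩ (A ∖ {a}) = ∅, so x is NOT a limit point.
  x = b: open {b} ∋ x has {b} ∩ (A ∖ {b}) = ∅, so x is NOT a limit point.
  x = c: open {c} ∋ x has {c} ∩ (A ∖ {c}) = ∅, so x is NOT a limit point.
Collecting: A' = ∅.


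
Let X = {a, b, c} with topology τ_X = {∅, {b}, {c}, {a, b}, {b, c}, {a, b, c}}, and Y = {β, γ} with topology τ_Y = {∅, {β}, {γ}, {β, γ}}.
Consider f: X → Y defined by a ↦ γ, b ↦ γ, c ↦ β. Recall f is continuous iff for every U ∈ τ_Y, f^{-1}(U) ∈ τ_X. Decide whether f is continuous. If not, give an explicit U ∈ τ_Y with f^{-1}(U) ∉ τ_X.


f IS continuous.

Compute f^{-1}(U) for each U ∈ τ_Y:
  U = ∅: f^{-1}(U) = ∅ ∈ τ_X ✓.
  U = {β}: f^{-1}(U) = {c} ∈ τ_X ✓.
  U = {γ}: f^{-1}(U) = {a, b} ∈ τ_X ✓.
  U = {β, γ}: f^{-1}(U) = {a, b, c} ∈ τ_X ✓.
Every preimage lies in τ_X, so f IS continuous.


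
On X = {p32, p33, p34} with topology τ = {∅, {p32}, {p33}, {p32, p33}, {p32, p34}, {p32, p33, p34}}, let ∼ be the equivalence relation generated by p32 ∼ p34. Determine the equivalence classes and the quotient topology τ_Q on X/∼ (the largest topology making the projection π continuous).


X/∼ = {[p32=p34], [p33]}; |τ_Q| = 4.

Equivalence classes: [p32=p34], [p33].
Quotient map π: X → X/∼ sends p32 ↦ [p32=p34], p33 ↦ [p33], p34 ↦ [p32=p34].
For each subset V ⊆ X/∼, compute π^{-1}(V) ⊆ X and check whether π^{-1}(V) ∈ τ. V is open in τ_Q iff π^{-1}(V) ∈ τ.
  V = {}: π^{-1}(V) = ∅ ∈ τ ✓.
  V = {[p32=p34]}: π^{-1}(V) = {p32, p34} ∈ τ ✓.
  V = {[p33]}: π^{-1}(V) = {p33} ∈ τ ✓.
  V = {[p32=p34], [p33]}: π^{-1}(V) = {p32, p33, p34} ∈ τ ✓.
Open sets in the quotient: τ_Q = {{}, {[p32=p34]}, {[p33]}, {[p32=p34], [p33]}} (4 elements).


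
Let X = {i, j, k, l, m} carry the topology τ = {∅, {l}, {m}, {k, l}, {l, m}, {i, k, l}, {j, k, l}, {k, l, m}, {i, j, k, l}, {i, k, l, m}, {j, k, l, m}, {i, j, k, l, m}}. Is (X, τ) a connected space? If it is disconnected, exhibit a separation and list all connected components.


(X, τ) is disconnected; components = [{m}, {i, j, k, l}].

Find clopen sets (U ∈ τ with X ∖ U ∈ τ):
  U = ∅, X ∖ U = {i, j, k, l, m} — both open, so U is clopen.
  U = {m}, X ∖ U = {i, j, k, l} — both open, so U is clopen.
  U = {i, j, k, l}, X ∖ U = {m} — both open, so U is clopen.
  U = {i, j, k, l, m}, X ∖ U = ∅ — both open, so U is clopen.
Nontrivial clopen(s) exist: e.g. {i, j, k, l}. So (X, τ) is disconnected.
Compute connected components by grouping points that agree on all clopens:
  component: {m}
  component: {i, j, k, l}


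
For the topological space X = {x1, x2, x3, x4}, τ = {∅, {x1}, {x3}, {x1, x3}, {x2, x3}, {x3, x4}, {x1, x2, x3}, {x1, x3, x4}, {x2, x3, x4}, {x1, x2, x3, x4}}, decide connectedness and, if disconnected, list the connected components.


(X, τ) is disconnected; components = [{x1}, {x2, x3, x4}].

Find clopen sets (U ∈ τ with X ∖ U ∈ τ):
  U = ∅, X ∖ U = {x1, x2, x3, x4} — both open, so U is clopen.
  U = {x1}, X ∖ U = {x2, x3, x4} — both open, so U is clopen.
  U = {x2, x3, x4}, X ∖ U = {x1} — both open, so U is clopen.
  U = {x1, x2, x3, x4}, X ∖ U = ∅ — both open, so U is clopen.
Nontrivial clopen(s) exist: e.g. {x1}. So (X, τ) is disconnected.
Compute connected components by grouping points that agree on all clopens:
  component: {x1}
  component: {x2, x3, x4}


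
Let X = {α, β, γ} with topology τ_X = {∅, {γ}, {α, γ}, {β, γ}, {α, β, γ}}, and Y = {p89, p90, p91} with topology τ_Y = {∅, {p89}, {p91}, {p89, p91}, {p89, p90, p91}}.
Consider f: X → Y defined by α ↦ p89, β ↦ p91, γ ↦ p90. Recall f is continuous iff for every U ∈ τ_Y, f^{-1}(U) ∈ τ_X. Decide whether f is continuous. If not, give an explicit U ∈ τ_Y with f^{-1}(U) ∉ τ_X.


f is NOT continuous.

Compute f^{-1}(U) for each U ∈ τ_Y:
  U = ∅: f^{-1}(U) = ∅ ∈ τ_X ✓.
  U = {p89}: f^{-1}(U) = {α} ∉ τ_X ✗.
  U = {p91}: f^{-1}(U) = {β} ∉ τ_X ✗.
  U = {p89, p91}: f^{-1}(U) = {α, β} ∉ τ_X ✗.
  U = {p89, p90, p91}: f^{-1}(U) = {α, β, γ} ∈ τ_X ✓.
Found U = {p89} with f^{-1}(U) = {α} not in τ_X. Therefore f is NOT continuous.


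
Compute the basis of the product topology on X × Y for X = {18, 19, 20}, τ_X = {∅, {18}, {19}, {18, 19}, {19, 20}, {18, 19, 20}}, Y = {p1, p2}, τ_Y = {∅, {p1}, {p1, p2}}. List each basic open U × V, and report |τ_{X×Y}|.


Basis B = {∅ × ∅, {18} × {p1}, {19} × {p1}, {18} × {p1, p2}, {18, 19} × {p1}, {19} × {p1, p2}, {19, 20} × {p1}, {18, 19, 20} × {p1}, {18, 19} × {p1, p2}, {19, 20} × {p1, p2}, {18, 19, 20} × {p1, p2}}; |τ_{X×Y}| = 18.

Enumerate products U × V with U ∈ τ_X, V ∈ τ_Y (deduplicated):
  ∅ × ∅ = {} (∅)
  {18} × {p1} = {(18,p1)}
  {19} × {p1} = {(19,p1)}
  {18} × {p1, p2} = {(18,p1), (18,p2)}
  {18, 19} × {p1} = {(18,p1), (19,p1)}
  {19} × {p1, p2} = {(19,p1), (19,p2)}
  {19, 20} × {p1} = {(19,p1), (20,p1)}
  {18, 19, 20} × {p1} = {(18,p1), (19,p1), (20,p1)}
  {18, 19} × {p1, p2} = {(18,p1), (18,p2), (19,p1), (19,p2)}
  {19, 20} × {p1, p2} = {(19,p1), (19,p2), (20,p1), (20,p2)}
  {18, 19, 20} × {p1, p2} = {(18,p1), (18,p2), (19,p1), (19,p2), (20,p1), (20,p2)}
These 11 distinct sets form the basis B.
Close under arbitrary unions to get τ_{X×Y}; counting gives |τ_{X×Y}| = 18.


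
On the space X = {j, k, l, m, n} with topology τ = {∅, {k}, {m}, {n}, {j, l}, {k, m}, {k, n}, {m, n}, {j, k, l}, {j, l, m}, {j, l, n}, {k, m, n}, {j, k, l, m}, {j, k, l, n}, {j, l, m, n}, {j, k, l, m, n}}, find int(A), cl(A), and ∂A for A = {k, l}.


int(A) = {k}, cl(A) = {j, k, l}, ∂A = {j, l}.

Closed sets in (X, τ) are complements of opens:
  closed(X, τ) = {∅, {k}, {m}, {n}, {j, l}, {k, m}, {k, n}, {m, n}, {j, k, l}, {j, l, m}, {j, l, n}, {k, m, n}, {j, k, l, m}, {j, k, l, n}, {j, l, m, n}, {j, k, l, m, n}}.
int(A) = ⋃ {U ∈ τ : U ⊆ A}. Opens contained in A: ∅, {k}.
Taking the union of these: int(A) = {k}.
cl(A) = ⋂ {C closed : A ⊆ C}. Closed sets containing A: {j, k, l}, {j, k, l, m}, {j, k, l, n}, {j, k, l, m, n}.
Intersecting these: cl(A) = {j, k, l}.
∂A = cl(A) ∖ int(A) = {j, k, l} ∖ {k} = {j, l}.


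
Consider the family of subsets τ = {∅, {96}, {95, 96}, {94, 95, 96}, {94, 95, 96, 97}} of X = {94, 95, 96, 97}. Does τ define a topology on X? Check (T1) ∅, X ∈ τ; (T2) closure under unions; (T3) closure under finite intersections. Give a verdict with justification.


τ IS a topology on X.

Axiom (T1): ∅ ∈ τ? Yes; X ∈ τ? Yes.
Axiom (T2/T3): check pairwise unions and intersections of members of τ.
All pairwise intersections and unions checked — each lies in τ. Therefore τ satisfies (T1), (T2), (T3): it IS a topology on X.


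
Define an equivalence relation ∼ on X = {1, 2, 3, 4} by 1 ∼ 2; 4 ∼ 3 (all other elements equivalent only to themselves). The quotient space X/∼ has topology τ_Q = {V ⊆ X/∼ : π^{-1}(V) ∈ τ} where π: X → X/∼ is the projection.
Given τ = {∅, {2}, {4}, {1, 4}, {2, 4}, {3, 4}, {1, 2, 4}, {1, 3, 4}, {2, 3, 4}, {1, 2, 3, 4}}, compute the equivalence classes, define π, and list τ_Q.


X/∼ = {[1=2], [3=4]}; |τ_Q| = 3.

Equivalence classes: [1=2], [3=4].
Quotient map π: X → X/∼ sends 1 ↦ [1=2], 2 ↦ [1=2], 3 ↦ [3=4], 4 ↦ [3=4].
For each subset V ⊆ X/∼, compute π^{-1}(V) ⊆ X and check whether π^{-1}(V) ∈ τ. V is open in τ_Q iff π^{-1}(V) ∈ τ.
  V = {}: π^{-1}(V) = ∅ ∈ τ ✓.
  V = {[1=2]}: π^{-1}(V) = {1, 2} ∉ τ ✗.
  V = {[3=4]}: π^{-1}(V) = {3, 4} ∈ τ ✓.
  V = {[1=2], [3=4]}: π^{-1}(V) = {1, 2, 3, 4} ∈ τ ✓.
Open sets in the quotient: τ_Q = {{}, {[3=4]}, {[1=2], [3=4]}} (3 elements).


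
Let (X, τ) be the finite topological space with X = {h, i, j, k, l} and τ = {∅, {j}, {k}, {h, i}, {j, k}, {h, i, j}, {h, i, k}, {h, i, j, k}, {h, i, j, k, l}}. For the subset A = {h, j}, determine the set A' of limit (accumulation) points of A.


A' = {i, l}

For each x ∈ X, list the open sets U ∈ τ with x ∈ U, then check whether U ∩ (A ∖ {x}) ≠ ∅ for every such U.
  x = h: open {h, i} ∋ x has {h, i} ∩ (A ∖ {h}) = ∅, so x is NOT a limit point.
  x = i: opens ∋ x are {h, i}, {h, i, j}, {h, i, k}, {h, i, j, k}, {h, i, j, k, l}; each meets A ∖ {i}, so x IS a limit point.
  x = j: open {j} ∋ x has {j} ∩ (A ∖ {j}) = ∅, so x is NOT a limit point.
  x = k: open {k} ∋ x has {k} ∩ (A ∖ {k}) = ∅, so x is NOT a limit point.
  x = l: opens ∋ x are {h, i, j, k, l}; each meets A ∖ {l}, so x IS a limit point.
Collecting: A' = {i, l}.


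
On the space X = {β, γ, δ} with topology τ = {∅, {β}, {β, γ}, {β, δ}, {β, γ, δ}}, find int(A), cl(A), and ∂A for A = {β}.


int(A) = {β}, cl(A) = {β, γ, δ}, ∂A = {γ, δ}.

Closed sets in (X, τ) are complements of opens:
  closed(X, τ) = {∅, {γ}, {δ}, {γ, δ}, {β, γ, δ}}.
int(A) = ⋃ {U ∈ τ : U ⊆ A}. Opens contained in A: ∅, {β}.
Taking the union of these: int(A) = {β}.
cl(A) = ⋂ {C closed : A ⊆ C}. Closed sets containing A: {β, γ, δ}.
Intersecting these: cl(A) = {β, γ, δ}.
∂A = cl(A) ∖ int(A) = {β, γ, δ} ∖ {β} = {γ, δ}.


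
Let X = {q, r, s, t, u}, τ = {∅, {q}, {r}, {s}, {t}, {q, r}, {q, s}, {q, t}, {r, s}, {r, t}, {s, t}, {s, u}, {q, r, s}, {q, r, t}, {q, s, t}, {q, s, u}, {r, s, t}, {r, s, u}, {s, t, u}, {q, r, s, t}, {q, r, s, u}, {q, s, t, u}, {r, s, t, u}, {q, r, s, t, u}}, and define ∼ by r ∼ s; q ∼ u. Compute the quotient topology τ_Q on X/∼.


X/∼ = {[q=u], [r=s], [t]}; |τ_Q| = 6.

Equivalence classes: [q=u], [r=s], [t].
Quotient map π: X → X/∼ sends q ↦ [q=u], r ↦ [r=s], s ↦ [r=s], t ↦ [t], u ↦ [q=u].
For each subset V ⊆ X/∼, compute π^{-1}(V) ⊆ X and check whether π^{-1}(V) ∈ τ. V is open in τ_Q iff π^{-1}(V) ∈ τ.
  V = {}: π^{-1}(V) = ∅ ∈ τ ✓.
  V = {[q=u]}: π^{-1}(V) = {q, u} ∉ τ ✗.
  V = {[r=s]}: π^{-1}(V) = {r, s} ∈ τ ✓.
  V = {[q=u], [r=s]}: π^{-1}(V) = {q, r, s, u} ∈ τ ✓.
  V = {[t]}: π^{-1}(V) = {t} ∈ τ ✓.
  V = {[q=u], [t]}: π^{-1}(V) = {q, t, u} ∉ τ ✗.
  V = {[r=s], [t]}: π^{-1}(V) = {r, s, t} ∈ τ ✓.
  V = {[q=u], [r=s], [t]}: π^{-1}(V) = {q, r, s, t, u} ∈ τ ✓.
Open sets in the quotient: τ_Q = {{}, {[r=s]}, {[q=u], [r=s]}, {[t]}, {[r=s], [t]}, {[q=u], [r=s], [t]}} (6 elements).


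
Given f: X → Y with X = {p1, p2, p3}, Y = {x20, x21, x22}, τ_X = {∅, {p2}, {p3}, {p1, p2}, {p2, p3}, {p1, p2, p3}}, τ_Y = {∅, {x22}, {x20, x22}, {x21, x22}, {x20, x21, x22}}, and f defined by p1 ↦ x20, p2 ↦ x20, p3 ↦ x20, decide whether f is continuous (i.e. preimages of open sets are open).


f IS continuous.

Compute f^{-1}(U) for each U ∈ τ_Y:
  U = ∅: f^{-1}(U) = ∅ ∈ τ_X ✓.
  U = {x22}: f^{-1}(U) = ∅ ∈ τ_X ✓.
  U = {x20, x22}: f^{-1}(U) = {p1, p2, p3} ∈ τ_X ✓.
  U = {x21, x22}: f^{-1}(U) = ∅ ∈ τ_X ✓.
  U = {x20, x21, x22}: f^{-1}(U) = {p1, p2, p3} ∈ τ_X ✓.
Every preimage lies in τ_X, so f IS continuous.


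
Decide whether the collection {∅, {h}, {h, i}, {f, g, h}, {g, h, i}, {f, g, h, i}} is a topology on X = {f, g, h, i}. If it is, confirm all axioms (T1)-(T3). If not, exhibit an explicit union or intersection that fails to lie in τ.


τ is NOT a topology on X.

Axiom (T1): ∅ ∈ τ? Yes; X ∈ τ? Yes.
Axiom (T2/T3): check pairwise unions and intersections of members of τ.
Counterexample for (T3): {f, g, h} ∩ {g, h, i} = {g, h} ∉ τ. Therefore τ is NOT a topology.


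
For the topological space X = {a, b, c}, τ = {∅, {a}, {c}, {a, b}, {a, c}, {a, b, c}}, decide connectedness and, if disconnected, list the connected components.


(X, τ) is disconnected; components = [{c}, {a, b}].

Find clopen sets (U ∈ τ with X ∖ U ∈ τ):
  U = ∅, X ∖ U = {a, b, c} — both open, so U is clopen.
  U = {c}, X ∖ U = {a, b} — both open, so U is clopen.
  U = {a, b}, X ∖ U = {c} — both open, so U is clopen.
  U = {a, b, c}, X ∖ U = ∅ — both open, so U is clopen.
Nontrivial clopen(s) exist: e.g. {c}. So (X, τ) is disconnected.
Compute connected components by grouping points that agree on all clopens:
  component: {c}
  component: {a, b}


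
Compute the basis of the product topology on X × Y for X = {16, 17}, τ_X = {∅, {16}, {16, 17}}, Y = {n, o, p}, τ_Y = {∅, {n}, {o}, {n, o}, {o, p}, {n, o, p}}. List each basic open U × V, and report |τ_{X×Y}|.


Basis B = {∅ × ∅, {16} × {n}, {16} × {o}, {16} × {n, o}, {16, 17} × {n}, {16} × {o, p}, {16, 17} × {o}, {16} × {n, o, p}, {16, 17} × {n, o}, {16, 17} × {o, p}, {16, 17} × {n, o, p}}; |τ_{X×Y}| = 18.

Enumerate products U × V with U ∈ τ_X, V ∈ τ_Y (deduplicated):
  ∅ × ∅ = {} (∅)
  {16} × {n} = {(16,n)}
  {16} × {o} = {(16,o)}
  {16} × {n, o} = {(16,n), (16,o)}
  {16, 17} × {n} = {(16,n), (17,n)}
  {16} × {o, p} = {(16,o), (16,p)}
  {16, 17} × {o} = {(16,o), (17,o)}
  {16} × {n, o, p} = {(16,n), (16,o), (16,p)}
  {16, 17} × {n, o} = {(16,n), (16,o), (17,n), (17,o)}
  {16, 17} × {o, p} = {(16,o), (16,p), (17,o), (17,p)}
  {16, 17} × {n, o, p} = {(16,n), (16,o), (16,p), (17,n), (17,o), (17,p)}
These 11 distinct sets form the basis B.
Close under arbitrary unions to get τ_{X×Y}; counting gives |τ_{X×Y}| = 18.


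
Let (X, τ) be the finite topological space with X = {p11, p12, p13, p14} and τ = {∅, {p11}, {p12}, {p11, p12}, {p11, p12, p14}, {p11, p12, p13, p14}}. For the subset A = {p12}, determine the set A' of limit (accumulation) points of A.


A' = {p13, p14}

For each x ∈ X, list the open sets U ∈ τ with x ∈ U, then check whether U ∩ (A ∖ {x}) ≠ ∅ for every such U.
  x = p11: open {p11} ∋ x has {p11} ∩ (A ∖ {p11}) = ∅, so x is NOT a limit point.
  x = p12: open {p12} ∋ x has {p12} ∩ (A ∖ {p12}) = ∅, so x is NOT a limit point.
  x = p13: opens ∋ x are {p11, p12, p13, p14}; each meets A ∖ {p13}, so x IS a limit point.
  x = p14: opens ∋ x are {p11, p12, p14}, {p11, p12, p13, p14}; each meets A ∖ {p14}, so x IS a limit point.
Collecting: A' = {p13, p14}.


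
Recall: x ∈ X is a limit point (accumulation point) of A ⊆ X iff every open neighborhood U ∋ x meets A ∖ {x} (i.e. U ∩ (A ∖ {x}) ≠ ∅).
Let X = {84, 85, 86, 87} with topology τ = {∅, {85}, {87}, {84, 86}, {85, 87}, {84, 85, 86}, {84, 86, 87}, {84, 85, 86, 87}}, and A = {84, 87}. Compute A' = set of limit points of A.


A' = {86}

For each x ∈ X, list the open sets U ∈ τ with x ∈ U, then check whether U ∩ (A ∖ {x}) ≠ ∅ for every such U.
  x = 84: open {84, 86} ∋ x has {84, 86} ∩ (A ∖ {84}) = ∅, so x is NOT a limit point.
  x = 85: open {85} ∋ x has {85} ∩ (A ∖ {85}) = ∅, so x is NOT a limit point.
  x = 86: opens ∋ x are {84, 86}, {84, 85, 86}, {84, 86, 87}, {84, 85, 86, 87}; each meets A ∖ {86}, so x IS a limit point.
  x = 87: open {87} ∋ x has {87} ∩ (A ∖ {87}) = ∅, so x is NOT a limit point.
Collecting: A' = {86}.


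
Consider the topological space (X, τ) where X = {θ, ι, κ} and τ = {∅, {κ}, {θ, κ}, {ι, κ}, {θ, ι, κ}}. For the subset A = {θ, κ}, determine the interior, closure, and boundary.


int(A) = {θ, κ}, cl(A) = {θ, ι, κ}, ∂A = {ι}.

Closed sets in (X, τ) are complements of opens:
  closed(X, τ) = {∅, {θ}, {ι}, {θ, ι}, {θ, ι, κ}}.
int(A) = ⋃ {U ∈ τ : U ⊆ A}. Opens contained in A: ∅, {κ}, {θ, κ}.
Taking the union of these: int(A) = {θ, κ}.
cl(A) = ⋂ {C closed : A ⊆ C}. Closed sets containing A: {θ, ι, κ}.
Intersecting these: cl(A) = {θ, ι, κ}.
∂A = cl(A) ∖ int(A) = {θ, ι, κ} ∖ {θ, κ} = {ι}.


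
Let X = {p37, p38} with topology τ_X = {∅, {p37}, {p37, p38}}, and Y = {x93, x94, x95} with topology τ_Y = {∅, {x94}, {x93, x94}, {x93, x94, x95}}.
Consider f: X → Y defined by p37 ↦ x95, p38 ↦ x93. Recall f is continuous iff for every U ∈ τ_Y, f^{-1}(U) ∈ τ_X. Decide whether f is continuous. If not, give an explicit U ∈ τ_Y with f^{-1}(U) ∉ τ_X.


f is NOT continuous.

Compute f^{-1}(U) for each U ∈ τ_Y:
  U = ∅: f^{-1}(U) = ∅ ∈ τ_X ✓.
  U = {x94}: f^{-1}(U) = ∅ ∈ τ_X ✓.
  U = {x93, x94}: f^{-1}(U) = {p38} ∉ τ_X ✗.
  U = {x93, x94, x95}: f^{-1}(U) = {p37, p38} ∈ τ_X ✓.
Found U = {x93, x94} with f^{-1}(U) = {p38} not in τ_X. Therefore f is NOT continuous.


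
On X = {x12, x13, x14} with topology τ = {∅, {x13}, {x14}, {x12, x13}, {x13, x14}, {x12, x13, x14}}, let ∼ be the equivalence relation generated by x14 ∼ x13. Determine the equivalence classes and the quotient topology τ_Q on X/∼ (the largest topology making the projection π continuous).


X/∼ = {[x12], [x13=x14]}; |τ_Q| = 3.

Equivalence classes: [x12], [x13=x14].
Quotient map π: X → X/∼ sends x12 ↦ [x12], x13 ↦ [x13=x14], x14 ↦ [x13=x14].
For each subset V ⊆ X/∼, compute π^{-1}(V) ⊆ X and check whether π^{-1}(V) ∈ τ. V is open in τ_Q iff π^{-1}(V) ∈ τ.
  V = {}: π^{-1}(V) = ∅ ∈ τ ✓.
  V = {[x12]}: π^{-1}(V) = {x12} ∉ τ ✗.
  V = {[x13=x14]}: π^{-1}(V) = {x13, x14} ∈ τ ✓.
  V = {[x12], [x13=x14]}: π^{-1}(V) = {x12, x13, x14} ∈ τ ✓.
Open sets in the quotient: τ_Q = {{}, {[x13=x14]}, {[x12], [x13=x14]}} (3 elements).


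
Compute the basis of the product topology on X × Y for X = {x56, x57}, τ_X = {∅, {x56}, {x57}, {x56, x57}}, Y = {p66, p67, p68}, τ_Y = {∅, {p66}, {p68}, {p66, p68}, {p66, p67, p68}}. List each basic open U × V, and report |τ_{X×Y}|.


Basis B = {∅ × ∅, {x56} × {p66}, {x56} × {p68}, {x57} × {p66}, {x57} × {p68}, {x56} × {p66, p68}, {x56, x57} × {p66}, {x56, x57} × {p68}, {x57} × {p66, p68}, {x56} × {p66, p67, p68}, {x57} × {p66, p67, p68}, {x56, x57} × {p66, p68}, {x56, x57} × {p66, p67, p68}}; |τ_{X×Y}| = 25.

Enumerate products U × V with U ∈ τ_X, V ∈ τ_Y (deduplicated):
  ∅ × ∅ = {} (∅)
  {x56} × {p66} = {(x56,p66)}
  {x56} × {p68} = {(x56,p68)}
  {x57} × {p66} = {(x57,p66)}
  {x57} × {p68} = {(x57,p68)}
  {x56} × {p66, p68} = {(x56,p66), (x56,p68)}
  {x56, x57} × {p66} = {(x56,p66), (x57,p66)}
  {x56, x57} × {p68} = {(x56,p68), (x57,p68)}
  {x57} × {p66, p68} = {(x57,p66), (x57,p68)}
  {x56} × {p66, p67, p68} = {(x56,p66), (x56,p67), (x56,p68)}
  {x57} × {p66, p67, p68} = {(x57,p66), (x57,p67), (x57,p68)}
  {x56, x57} × {p66, p68} = {(x56,p66), (x56,p68), (x57,p66), (x57,p68)}
  {x56, x57} × {p66, p67, p68} = {(x56,p66), (x56,p67), (x56,p68), (x57,p66), (x57,p67), (x57,p68)}
These 13 distinct sets form the basis B.
Close under arbitrary unions to get τ_{X×Y}; counting gives |τ_{X×Y}| = 25.


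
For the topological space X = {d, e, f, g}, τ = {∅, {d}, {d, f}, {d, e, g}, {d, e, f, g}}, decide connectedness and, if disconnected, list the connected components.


(X, τ) is connected.

Find clopen sets (U ∈ τ with X ∖ U ∈ τ):
  U = ∅, X ∖ U = {d, e, f, g} — both open, so U is clopen.
  U = {d, e, f, g}, X ∖ U = ∅ — both open, so U is clopen.
Only trivial clopens (∅ and X) exist, so (X, τ) is connected.
Compute connected components by grouping points that agree on all clopens:
  component: {d, e, f, g}


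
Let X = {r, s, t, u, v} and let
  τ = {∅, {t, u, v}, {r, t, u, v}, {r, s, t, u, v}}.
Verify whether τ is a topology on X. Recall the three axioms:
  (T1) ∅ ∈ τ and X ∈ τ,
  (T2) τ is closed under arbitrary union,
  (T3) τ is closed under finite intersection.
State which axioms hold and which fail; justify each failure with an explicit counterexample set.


τ IS a topology on X.

Axiom (T1): ∅ ∈ τ? Yes; X ∈ τ? Yes.
Axiom (T2/T3): check pairwise unions and intersections of members of τ.
All pairwise intersections and unions checked — each lies in τ. Therefore τ satisfies (T1), (T2), (T3): it IS a topology on X.


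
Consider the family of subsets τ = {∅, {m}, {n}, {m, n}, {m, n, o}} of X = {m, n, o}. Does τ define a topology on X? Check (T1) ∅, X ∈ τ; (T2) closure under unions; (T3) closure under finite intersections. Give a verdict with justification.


τ IS a topology on X.

Axiom (T1): ∅ ∈ τ? Yes; X ∈ τ? Yes.
Axiom (T2/T3): check pairwise unions and intersections of members of τ.
All pairwise intersections and unions checked — each lies in τ. Therefore τ satisfies (T1), (T2), (T3): it IS a topology on X.


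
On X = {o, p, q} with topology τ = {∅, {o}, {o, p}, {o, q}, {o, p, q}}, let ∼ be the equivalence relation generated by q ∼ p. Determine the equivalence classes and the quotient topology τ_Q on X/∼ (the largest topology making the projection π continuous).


X/∼ = {[o], [p=q]}; |τ_Q| = 3.

Equivalence classes: [o], [p=q].
Quotient map π: X → X/∼ sends o ↦ [o], p ↦ [p=q], q ↦ [p=q].
For each subset V ⊆ X/∼, compute π^{-1}(V) ⊆ X and check whether π^{-1}(V) ∈ τ. V is open in τ_Q iff π^{-1}(V) ∈ τ.
  V = {}: π^{-1}(V) = ∅ ∈ τ ✓.
  V = {[o]}: π^{-1}(V) = {o} ∈ τ ✓.
  V = {[p=q]}: π^{-1}(V) = {p, q} ∉ τ ✗.
  V = {[o], [p=q]}: π^{-1}(V) = {o, p, q} ∈ τ ✓.
Open sets in the quotient: τ_Q = {{}, {[o]}, {[o], [p=q]}} (3 elements).


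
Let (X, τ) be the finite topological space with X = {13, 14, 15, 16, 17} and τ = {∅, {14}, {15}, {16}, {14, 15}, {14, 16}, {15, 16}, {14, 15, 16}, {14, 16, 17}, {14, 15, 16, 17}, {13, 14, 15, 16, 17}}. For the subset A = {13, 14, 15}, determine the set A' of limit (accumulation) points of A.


A' = {13, 17}

For each x ∈ X, list the open sets U ∈ τ with x ∈ U, then check whether U ∩ (A ∖ {x}) ≠ ∅ for every such U.
  x = 13: opens ∋ x are {13, 14, 15, 16, 17}; each meets A ∖ {13}, so x IS a limit point.
  x = 14: open {14} ∋ x has {14} ∩ (A ∖ {14}) = ∅, so x is NOT a limit point.
  x = 15: open {15} ∋ x has {15} ∩ (A ∖ {15}) = ∅, so x is NOT a limit point.
  x = 16: open {16} ∋ x has {16} ∩ (A ∖ {16}) = ∅, so x is NOT a limit point.
  x = 17: opens ∋ x are {14, 16, 17}, {14, 15, 16, 17}, {13, 14, 15, 16, 17}; each meets A ∖ {17}, so x IS a limit point.
Collecting: A' = {13, 17}.
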